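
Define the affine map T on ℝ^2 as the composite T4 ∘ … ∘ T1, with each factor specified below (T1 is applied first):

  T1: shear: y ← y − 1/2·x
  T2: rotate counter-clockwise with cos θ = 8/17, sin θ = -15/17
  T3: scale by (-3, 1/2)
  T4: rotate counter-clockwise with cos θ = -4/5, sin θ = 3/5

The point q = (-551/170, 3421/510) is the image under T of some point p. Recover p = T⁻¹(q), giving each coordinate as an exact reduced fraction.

T1 = [1 0 0; -1/2 1 0; 0 0 1]
T2·T1 = [1/34 15/17 0; -19/17 8/17 0; 0 0 1]
T3·…·T1 = [-3/34 -45/17 0; -19/34 4/17 0; 0 0 1]
T4·…·T1 = [69/170 168/85 0; 67/170 -151/85 0; 0 0 1]
det M = -3/2; M⁻¹ = [302/255 112/85 0; 67/255 -23/85 0; 0 0 1]
M⁻¹ · (-551/170, 3421/510)ᵀ = (5, -8/3)ᵀ

p = (5, -8/3)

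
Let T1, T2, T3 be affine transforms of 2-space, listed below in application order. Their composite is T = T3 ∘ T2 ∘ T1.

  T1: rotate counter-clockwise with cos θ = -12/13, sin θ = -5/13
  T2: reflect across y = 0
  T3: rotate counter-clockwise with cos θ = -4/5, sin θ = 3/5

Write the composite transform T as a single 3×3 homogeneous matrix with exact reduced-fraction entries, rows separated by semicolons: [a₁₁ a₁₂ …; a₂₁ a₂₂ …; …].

T = [33/65 -56/65 0; -56/65 -33/65 0; 0 0 1]

T1 = [-12/13 5/13 0; -5/13 -12/13 0; 0 0 1]
T2·T1 = [-12/13 5/13 0; 5/13 12/13 0; 0 0 1]
T3·…·T1 = [33/65 -56/65 0; -56/65 -33/65 0; 0 0 1]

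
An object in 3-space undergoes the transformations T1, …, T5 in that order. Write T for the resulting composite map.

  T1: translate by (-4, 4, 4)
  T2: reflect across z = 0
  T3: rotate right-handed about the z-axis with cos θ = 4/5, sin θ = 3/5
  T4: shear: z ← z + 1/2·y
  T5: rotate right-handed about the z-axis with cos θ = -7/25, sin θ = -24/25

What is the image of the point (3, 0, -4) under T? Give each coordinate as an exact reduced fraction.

T1 translate by (-4, 4, 4): (3, 0, -4) → (-1, 4, 0)
T2 reflect across z = 0: (-1, 4, 0) → (-1, 4, 0)
T3 rotate right-handed about the z-axis with cos θ = 4/5, sin θ = 3/5: (-1, 4, 0) → (-16/5, 13/5, 0)
T4 shear: z ← z + 1/2·y: (-16/5, 13/5, 0) → (-16/5, 13/5, 13/10)
T5 rotate right-handed about the z-axis with cos θ = -7/25, sin θ = -24/25: (-16/5, 13/5, 13/10) → (424/125, 293/125, 13/10)

T(p) = (424/125, 293/125, 13/10)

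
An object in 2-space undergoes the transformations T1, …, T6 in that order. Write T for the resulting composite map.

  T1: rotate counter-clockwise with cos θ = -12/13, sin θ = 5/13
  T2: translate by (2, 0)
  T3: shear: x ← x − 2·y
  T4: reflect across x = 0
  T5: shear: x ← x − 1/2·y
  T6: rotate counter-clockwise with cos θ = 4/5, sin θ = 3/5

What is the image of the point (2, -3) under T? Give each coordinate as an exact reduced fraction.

T(p) = (14/13, 68/13)

T1 rotate counter-clockwise with cos θ = -12/13, sin θ = 5/13: (2, -3) → (-9/13, 46/13)
T2 translate by (2, 0): (-9/13, 46/13) → (17/13, 46/13)
T3 shear: x ← x − 2·y: (17/13, 46/13) → (-75/13, 46/13)
T4 reflect across x = 0: (-75/13, 46/13) → (75/13, 46/13)
T5 shear: x ← x − 1/2·y: (75/13, 46/13) → (4, 46/13)
T6 rotate counter-clockwise with cos θ = 4/5, sin θ = 3/5: (4, 46/13) → (14/13, 68/13)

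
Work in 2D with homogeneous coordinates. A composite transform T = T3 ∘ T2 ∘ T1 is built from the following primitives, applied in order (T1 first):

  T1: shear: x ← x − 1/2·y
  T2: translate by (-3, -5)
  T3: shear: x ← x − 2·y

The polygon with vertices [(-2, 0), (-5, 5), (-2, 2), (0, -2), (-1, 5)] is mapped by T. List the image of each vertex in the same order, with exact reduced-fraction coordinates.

T1 shear: x ← x − 1/2·y: (-2, 0) → (-2, 0); (-5, 5) → (-15/2, 5); (-2, 2) → (-3, 2); (0, -2) → (1, -2); (-1, 5) → (-7/2, 5)
T2 translate by (-3, -5): (-2, 0) → (-5, -5); (-15/2, 5) → (-21/2, 0); (-3, 2) → (-6, -3); (1, -2) → (-2, -7); (-7/2, 5) → (-13/2, 0)
T3 shear: x ← x − 2·y: (-5, -5) → (5, -5); (-21/2, 0) → (-21/2, 0); (-6, -3) → (0, -3); (-2, -7) → (12, -7); (-13/2, 0) → (-13/2, 0)

image vertices: (5, -5), (-21/2, 0), (0, -3), (12, -7), (-13/2, 0)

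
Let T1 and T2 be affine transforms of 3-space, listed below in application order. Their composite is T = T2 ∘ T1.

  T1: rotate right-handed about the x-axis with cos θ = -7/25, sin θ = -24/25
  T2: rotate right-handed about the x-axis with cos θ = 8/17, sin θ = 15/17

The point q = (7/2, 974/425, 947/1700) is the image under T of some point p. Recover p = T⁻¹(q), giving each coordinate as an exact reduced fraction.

p = (7/2, 5/4, 2)

T1 = [1 0 0 0; 0 -7/25 24/25 0; 0 -24/25 -7/25 0; 0 0 0 1]
T2·T1 = [1 0 0 0; 0 304/425 297/425 0; 0 -297/425 304/425 0; 0 0 0 1]
det M = 1; M⁻¹ = [1 0 0 0; 0 304/425 -297/425 0; 0 297/425 304/425 0; 0 0 0 1]
M⁻¹ · (7/2, 974/425, 947/1700)ᵀ = (7/2, 5/4, 2)ᵀ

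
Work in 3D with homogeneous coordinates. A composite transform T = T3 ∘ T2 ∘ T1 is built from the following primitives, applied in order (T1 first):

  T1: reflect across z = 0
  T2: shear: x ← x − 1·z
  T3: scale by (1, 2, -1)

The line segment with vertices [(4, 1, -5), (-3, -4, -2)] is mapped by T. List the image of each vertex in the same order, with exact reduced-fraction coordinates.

T1 reflect across z = 0: (4, 1, -5) → (4, 1, 5); (-3, -4, -2) → (-3, -4, 2)
T2 shear: x ← x − 1·z: (4, 1, 5) → (-1, 1, 5); (-3, -4, 2) → (-5, -4, 2)
T3 scale by (1, 2, -1): (-1, 1, 5) → (-1, 2, -5); (-5, -4, 2) → (-5, -8, -2)

image vertices: (-1, 2, -5), (-5, -8, -2)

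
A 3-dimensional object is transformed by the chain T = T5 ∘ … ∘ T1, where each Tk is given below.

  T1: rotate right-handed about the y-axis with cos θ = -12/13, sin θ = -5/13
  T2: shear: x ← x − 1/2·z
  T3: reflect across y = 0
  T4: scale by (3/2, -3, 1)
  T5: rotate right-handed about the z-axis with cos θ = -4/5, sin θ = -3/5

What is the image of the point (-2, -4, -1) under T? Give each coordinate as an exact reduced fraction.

T(p) = (-636/65, 498/65, 2/13)

T1 rotate right-handed about the y-axis with cos θ = -12/13, sin θ = -5/13: (-2, -4, -1) → (29/13, -4, 2/13)
T2 shear: x ← x − 1/2·z: (29/13, -4, 2/13) → (28/13, -4, 2/13)
T3 reflect across y = 0: (28/13, -4, 2/13) → (28/13, 4, 2/13)
T4 scale by (3/2, -3, 1): (28/13, 4, 2/13) → (42/13, -12, 2/13)
T5 rotate right-handed about the z-axis with cos θ = -4/5, sin θ = -3/5: (42/13, -12, 2/13) → (-636/65, 498/65, 2/13)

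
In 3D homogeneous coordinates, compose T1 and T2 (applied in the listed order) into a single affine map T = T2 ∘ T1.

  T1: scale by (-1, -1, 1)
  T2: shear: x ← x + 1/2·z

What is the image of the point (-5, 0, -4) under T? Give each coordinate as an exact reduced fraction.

T(p) = (3, 0, -4)

T1 scale by (-1, -1, 1): (-5, 0, -4) → (5, 0, -4)
T2 shear: x ← x + 1/2·z: (5, 0, -4) → (3, 0, -4)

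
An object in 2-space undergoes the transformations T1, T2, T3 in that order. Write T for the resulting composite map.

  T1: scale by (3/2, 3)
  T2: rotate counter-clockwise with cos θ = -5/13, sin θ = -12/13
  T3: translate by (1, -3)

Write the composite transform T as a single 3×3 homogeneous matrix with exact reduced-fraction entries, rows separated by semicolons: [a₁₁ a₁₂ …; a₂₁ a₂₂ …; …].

T1 = [3/2 0 0; 0 3 0; 0 0 1]
T2·T1 = [-15/26 36/13 0; -18/13 -15/13 0; 0 0 1]
T3·…·T1 = [-15/26 36/13 1; -18/13 -15/13 -3; 0 0 1]

T = [-15/26 36/13 1; -18/13 -15/13 -3; 0 0 1]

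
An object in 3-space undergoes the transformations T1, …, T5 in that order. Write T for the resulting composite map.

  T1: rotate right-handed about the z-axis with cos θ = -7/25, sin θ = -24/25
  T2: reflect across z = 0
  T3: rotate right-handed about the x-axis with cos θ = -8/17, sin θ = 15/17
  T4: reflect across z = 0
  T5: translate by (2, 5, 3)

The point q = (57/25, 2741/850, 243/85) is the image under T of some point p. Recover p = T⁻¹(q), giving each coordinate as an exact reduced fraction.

T1 = [-7/25 24/25 0 0; -24/25 -7/25 0 0; 0 0 1 0; 0 0 0 1]
T2·T1 = [-7/25 24/25 0 0; -24/25 -7/25 0 0; 0 0 -1 0; 0 0 0 1]
T3·…·T1 = [-7/25 24/25 0 0; 192/425 56/425 15/17 0; -72/85 -21/85 8/17 0; 0 0 0 1]
T4·…·T1 = [-7/25 24/25 0 0; 192/425 56/425 15/17 0; 72/85 21/85 -8/17 0; 0 0 0 1]
T5·…·T1 = [-7/25 24/25 0 2; 192/425 56/425 15/17 5; 72/85 21/85 -8/17 3; 0 0 0 1]
det M = 1; M⁻¹ = [-7/25 192/425 72/85 -106/25; 24/25 56/425 21/85 -83/25; 0 15/17 -8/17 -3; 0 0 0 1]
M⁻¹ · (57/25, 2741/850, 243/85)ᵀ = (-1, 0, -3/2)ᵀ

p = (-1, 0, -3/2)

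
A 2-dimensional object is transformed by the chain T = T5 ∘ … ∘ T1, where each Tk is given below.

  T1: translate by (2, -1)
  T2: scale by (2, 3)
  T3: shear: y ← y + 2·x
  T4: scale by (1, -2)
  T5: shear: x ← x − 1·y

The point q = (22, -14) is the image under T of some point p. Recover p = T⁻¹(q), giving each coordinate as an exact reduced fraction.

T1 = [1 0 2; 0 1 -1; 0 0 1]
T2·T1 = [2 0 4; 0 3 -3; 0 0 1]
T3·…·T1 = [2 0 4; 4 3 5; 0 0 1]
T4·…·T1 = [2 0 4; -8 -6 -10; 0 0 1]
T5·…·T1 = [10 6 14; -8 -6 -10; 0 0 1]
det M = -12; M⁻¹ = [1/2 1/2 -2; -2/3 -5/6 1; 0 0 1]
M⁻¹ · (22, -14)ᵀ = (2, -2)ᵀ

p = (2, -2)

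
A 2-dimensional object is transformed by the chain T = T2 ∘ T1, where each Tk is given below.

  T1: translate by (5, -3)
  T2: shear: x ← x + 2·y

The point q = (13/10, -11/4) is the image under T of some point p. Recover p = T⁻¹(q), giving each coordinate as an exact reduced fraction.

T1 = [1 0 5; 0 1 -3; 0 0 1]
T2·T1 = [1 2 -1; 0 1 -3; 0 0 1]
det M = 1; M⁻¹ = [1 -2 -5; 0 1 3; 0 0 1]
M⁻¹ · (13/10, -11/4)ᵀ = (9/5, 1/4)ᵀ

p = (9/5, 1/4)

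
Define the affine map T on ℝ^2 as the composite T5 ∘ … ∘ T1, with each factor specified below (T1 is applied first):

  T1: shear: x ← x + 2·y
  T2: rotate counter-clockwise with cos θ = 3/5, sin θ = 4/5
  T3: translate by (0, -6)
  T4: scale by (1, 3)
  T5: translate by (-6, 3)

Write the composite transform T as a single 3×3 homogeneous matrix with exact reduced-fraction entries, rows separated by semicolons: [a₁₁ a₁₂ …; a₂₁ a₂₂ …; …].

T = [3/5 2/5 -6; 12/5 33/5 -15; 0 0 1]

T1 = [1 2 0; 0 1 0; 0 0 1]
T2·T1 = [3/5 2/5 0; 4/5 11/5 0; 0 0 1]
T3·…·T1 = [3/5 2/5 0; 4/5 11/5 -6; 0 0 1]
T4·…·T1 = [3/5 2/5 0; 12/5 33/5 -18; 0 0 1]
T5·…·T1 = [3/5 2/5 -6; 12/5 33/5 -15; 0 0 1]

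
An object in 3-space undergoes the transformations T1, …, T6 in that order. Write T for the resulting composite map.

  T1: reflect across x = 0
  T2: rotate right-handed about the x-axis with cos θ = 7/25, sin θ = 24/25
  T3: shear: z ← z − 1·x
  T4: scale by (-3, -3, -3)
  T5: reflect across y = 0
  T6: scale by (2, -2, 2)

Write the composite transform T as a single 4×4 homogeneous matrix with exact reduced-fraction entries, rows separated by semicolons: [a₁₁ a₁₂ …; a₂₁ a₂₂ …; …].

T = [6 0 0 0; 0 -42/25 144/25 0; -6 -144/25 -42/25 0; 0 0 0 1]

T1 = [-1 0 0 0; 0 1 0 0; 0 0 1 0; 0 0 0 1]
T2·T1 = [-1 0 0 0; 0 7/25 -24/25 0; 0 24/25 7/25 0; 0 0 0 1]
T3·…·T1 = [-1 0 0 0; 0 7/25 -24/25 0; 1 24/25 7/25 0; 0 0 0 1]
T4·…·T1 = [3 0 0 0; 0 -21/25 72/25 0; -3 -72/25 -21/25 0; 0 0 0 1]
T5·…·T1 = [3 0 0 0; 0 21/25 -72/25 0; -3 -72/25 -21/25 0; 0 0 0 1]
T6·…·T1 = [6 0 0 0; 0 -42/25 144/25 0; -6 -144/25 -42/25 0; 0 0 0 1]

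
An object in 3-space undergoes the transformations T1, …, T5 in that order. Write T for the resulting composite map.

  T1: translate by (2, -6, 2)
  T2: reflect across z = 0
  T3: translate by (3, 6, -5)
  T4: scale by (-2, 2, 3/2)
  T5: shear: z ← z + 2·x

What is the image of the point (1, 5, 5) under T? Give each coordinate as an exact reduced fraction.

T1 translate by (2, -6, 2): (1, 5, 5) → (3, -1, 7)
T2 reflect across z = 0: (3, -1, 7) → (3, -1, -7)
T3 translate by (3, 6, -5): (3, -1, -7) → (6, 5, -12)
T4 scale by (-2, 2, 3/2): (6, 5, -12) → (-12, 10, -18)
T5 shear: z ← z + 2·x: (-12, 10, -18) → (-12, 10, -42)

T(p) = (-12, 10, -42)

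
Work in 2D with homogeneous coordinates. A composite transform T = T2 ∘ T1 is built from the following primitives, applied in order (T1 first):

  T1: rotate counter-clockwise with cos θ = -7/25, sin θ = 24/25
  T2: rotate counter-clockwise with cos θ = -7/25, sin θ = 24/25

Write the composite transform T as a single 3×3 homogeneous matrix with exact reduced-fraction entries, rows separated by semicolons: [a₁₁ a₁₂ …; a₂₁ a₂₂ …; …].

T = [-527/625 336/625 0; -336/625 -527/625 0; 0 0 1]

T1 = [-7/25 -24/25 0; 24/25 -7/25 0; 0 0 1]
T2·T1 = [-527/625 336/625 0; -336/625 -527/625 0; 0 0 1]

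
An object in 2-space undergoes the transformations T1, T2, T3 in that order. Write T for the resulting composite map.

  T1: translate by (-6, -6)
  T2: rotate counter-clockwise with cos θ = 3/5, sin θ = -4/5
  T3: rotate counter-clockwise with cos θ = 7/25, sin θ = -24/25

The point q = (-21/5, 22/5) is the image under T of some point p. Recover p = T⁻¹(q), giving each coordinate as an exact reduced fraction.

T1 = [1 0 -6; 0 1 -6; 0 0 1]
T2·T1 = [3/5 4/5 -42/5; -4/5 3/5 6/5; 0 0 1]
T3·…·T1 = [-3/5 4/5 -6/5; -4/5 -3/5 42/5; 0 0 1]
det M = 1; M⁻¹ = [-3/5 -4/5 6; 4/5 -3/5 6; 0 0 1]
M⁻¹ · (-21/5, 22/5)ᵀ = (5, 0)ᵀ

p = (5, 0)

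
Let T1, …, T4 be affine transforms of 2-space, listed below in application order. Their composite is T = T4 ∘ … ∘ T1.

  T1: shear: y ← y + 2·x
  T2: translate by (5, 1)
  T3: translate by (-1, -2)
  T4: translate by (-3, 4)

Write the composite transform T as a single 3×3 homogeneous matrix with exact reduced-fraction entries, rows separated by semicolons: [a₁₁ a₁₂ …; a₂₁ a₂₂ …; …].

T = [1 0 1; 2 1 3; 0 0 1]

T1 = [1 0 0; 2 1 0; 0 0 1]
T2·T1 = [1 0 5; 2 1 1; 0 0 1]
T3·…·T1 = [1 0 4; 2 1 -1; 0 0 1]
T4·…·T1 = [1 0 1; 2 1 3; 0 0 1]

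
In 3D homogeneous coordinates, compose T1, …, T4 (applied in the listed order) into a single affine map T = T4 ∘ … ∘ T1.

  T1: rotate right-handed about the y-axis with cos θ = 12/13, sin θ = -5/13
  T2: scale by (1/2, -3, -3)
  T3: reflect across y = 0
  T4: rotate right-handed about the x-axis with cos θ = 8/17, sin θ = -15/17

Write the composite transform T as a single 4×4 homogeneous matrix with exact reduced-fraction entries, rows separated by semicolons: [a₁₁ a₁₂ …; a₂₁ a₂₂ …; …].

T1 = [12/13 0 -5/13 0; 0 1 0 0; 5/13 0 12/13 0; 0 0 0 1]
T2·T1 = [6/13 0 -5/26 0; 0 -3 0 0; -15/13 0 -36/13 0; 0 0 0 1]
T3·…·T1 = [6/13 0 -5/26 0; 0 3 0 0; -15/13 0 -36/13 0; 0 0 0 1]
T4·…·T1 = [6/13 0 -5/26 0; -225/221 24/17 -540/221 0; -120/221 -45/17 -288/221 0; 0 0 0 1]

T = [6/13 0 -5/26 0; -225/221 24/17 -540/221 0; -120/221 -45/17 -288/221 0; 0 0 0 1]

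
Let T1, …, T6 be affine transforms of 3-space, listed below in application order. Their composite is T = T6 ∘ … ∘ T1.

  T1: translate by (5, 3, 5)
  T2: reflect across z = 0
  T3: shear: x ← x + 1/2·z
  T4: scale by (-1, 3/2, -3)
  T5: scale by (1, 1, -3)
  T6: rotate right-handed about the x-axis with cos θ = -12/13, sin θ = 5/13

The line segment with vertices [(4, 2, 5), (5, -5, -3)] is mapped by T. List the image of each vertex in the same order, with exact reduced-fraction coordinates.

T1 translate by (5, 3, 5): (4, 2, 5) → (9, 5, 10); (5, -5, -3) → (10, -2, 2)
T2 reflect across z = 0: (9, 5, 10) → (9, 5, -10); (10, -2, 2) → (10, -2, -2)
T3 shear: x ← x + 1/2·z: (9, 5, -10) → (4, 5, -10); (10, -2, -2) → (9, -2, -2)
T4 scale by (-1, 3/2, -3): (4, 5, -10) → (-4, 15/2, 30); (9, -2, -2) → (-9, -3, 6)
T5 scale by (1, 1, -3): (-4, 15/2, 30) → (-4, 15/2, -90); (-9, -3, 6) → (-9, -3, -18)
T6 rotate right-handed about the x-axis with cos θ = -12/13, sin θ = 5/13: (-4, 15/2, -90) → (-4, 360/13, 2235/26); (-9, -3, -18) → (-9, 126/13, 201/13)

image vertices: (-4, 360/13, 2235/26), (-9, 126/13, 201/13)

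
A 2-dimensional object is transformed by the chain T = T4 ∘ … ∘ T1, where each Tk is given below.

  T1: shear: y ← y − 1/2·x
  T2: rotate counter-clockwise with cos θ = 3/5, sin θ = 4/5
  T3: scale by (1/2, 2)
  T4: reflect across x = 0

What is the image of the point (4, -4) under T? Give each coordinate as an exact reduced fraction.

T(p) = (-18/5, -4/5)

T1 shear: y ← y − 1/2·x: (4, -4) → (4, -6)
T2 rotate counter-clockwise with cos θ = 3/5, sin θ = 4/5: (4, -6) → (36/5, -2/5)
T3 scale by (1/2, 2): (36/5, -2/5) → (18/5, -4/5)
T4 reflect across x = 0: (18/5, -4/5) → (-18/5, -4/5)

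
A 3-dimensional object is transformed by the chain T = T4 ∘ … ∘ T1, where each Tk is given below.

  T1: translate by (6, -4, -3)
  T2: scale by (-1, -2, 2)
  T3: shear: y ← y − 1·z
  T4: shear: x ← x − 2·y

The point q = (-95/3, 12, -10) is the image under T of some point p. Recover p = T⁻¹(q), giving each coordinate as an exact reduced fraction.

T1 = [1 0 0 6; 0 1 0 -4; 0 0 1 -3; 0 0 0 1]
T2·T1 = [-1 0 0 -6; 0 -2 0 8; 0 0 2 -6; 0 0 0 1]
T3·…·T1 = [-1 0 0 -6; 0 -2 -2 14; 0 0 2 -6; 0 0 0 1]
T4·…·T1 = [-1 4 4 -34; 0 -2 -2 14; 0 0 2 -6; 0 0 0 1]
det M = 4; M⁻¹ = [-1 -2 0 -6; 0 -1/2 -1/2 4; 0 0 1/2 3; 0 0 0 1]
M⁻¹ · (-95/3, 12, -10)ᵀ = (5/3, 3, -2)ᵀ

p = (5/3, 3, -2)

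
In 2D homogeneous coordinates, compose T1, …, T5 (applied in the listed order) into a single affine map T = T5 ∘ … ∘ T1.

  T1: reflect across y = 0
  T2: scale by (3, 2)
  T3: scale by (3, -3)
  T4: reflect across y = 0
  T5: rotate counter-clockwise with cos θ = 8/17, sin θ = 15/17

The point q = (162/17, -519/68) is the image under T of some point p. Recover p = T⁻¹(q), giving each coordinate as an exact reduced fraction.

p = (-1/4, 2)

T1 = [1 0 0; 0 -1 0; 0 0 1]
T2·T1 = [3 0 0; 0 -2 0; 0 0 1]
T3·…·T1 = [9 0 0; 0 6 0; 0 0 1]
T4·…·T1 = [9 0 0; 0 -6 0; 0 0 1]
T5·…·T1 = [72/17 90/17 0; 135/17 -48/17 0; 0 0 1]
det M = -54; M⁻¹ = [8/153 5/51 0; 5/34 -4/51 0; 0 0 1]
M⁻¹ · (162/17, -519/68)ᵀ = (-1/4, 2)ᵀ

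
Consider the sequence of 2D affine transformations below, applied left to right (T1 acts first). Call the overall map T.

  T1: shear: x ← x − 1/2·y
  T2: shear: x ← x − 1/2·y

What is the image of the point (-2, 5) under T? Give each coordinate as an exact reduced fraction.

T(p) = (-7, 5)

T1 shear: x ← x − 1/2·y: (-2, 5) → (-9/2, 5)
T2 shear: x ← x − 1/2·y: (-9/2, 5) → (-7, 5)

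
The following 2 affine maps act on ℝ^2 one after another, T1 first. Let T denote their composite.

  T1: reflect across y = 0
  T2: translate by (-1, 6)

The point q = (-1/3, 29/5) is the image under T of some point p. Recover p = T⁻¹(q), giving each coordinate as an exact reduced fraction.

T1 = [1 0 0; 0 -1 0; 0 0 1]
T2·T1 = [1 0 -1; 0 -1 6; 0 0 1]
det M = -1; M⁻¹ = [1 0 1; 0 -1 6; 0 0 1]
M⁻¹ · (-1/3, 29/5)ᵀ = (2/3, 1/5)ᵀ

p = (2/3, 1/5)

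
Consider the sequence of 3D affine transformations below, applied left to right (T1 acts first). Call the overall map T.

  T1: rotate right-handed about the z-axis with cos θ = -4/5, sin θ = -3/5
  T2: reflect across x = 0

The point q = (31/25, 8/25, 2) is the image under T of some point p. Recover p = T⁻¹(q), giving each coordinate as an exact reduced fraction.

p = (4/5, -1, 2)

T1 = [-4/5 3/5 0 0; -3/5 -4/5 0 0; 0 0 1 0; 0 0 0 1]
T2·T1 = [4/5 -3/5 0 0; -3/5 -4/5 0 0; 0 0 1 0; 0 0 0 1]
det M = -1; M⁻¹ = [4/5 -3/5 0 0; -3/5 -4/5 0 0; 0 0 1 0; 0 0 0 1]
M⁻¹ · (31/25, 8/25, 2)ᵀ = (4/5, -1, 2)ᵀ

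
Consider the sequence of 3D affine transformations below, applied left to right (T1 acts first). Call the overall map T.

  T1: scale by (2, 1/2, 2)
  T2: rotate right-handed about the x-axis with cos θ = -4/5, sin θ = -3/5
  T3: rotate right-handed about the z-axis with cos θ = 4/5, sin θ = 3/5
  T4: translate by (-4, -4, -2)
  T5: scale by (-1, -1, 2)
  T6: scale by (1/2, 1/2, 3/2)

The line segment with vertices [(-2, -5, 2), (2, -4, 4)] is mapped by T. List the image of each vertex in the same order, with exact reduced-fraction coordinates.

T1 scale by (2, 1/2, 2): (-2, -5, 2) → (-4, -5/2, 4); (2, -4, 4) → (4, -2, 8)
T2 rotate right-handed about the x-axis with cos θ = -4/5, sin θ = -3/5: (-4, -5/2, 4) → (-4, 22/5, -17/10); (4, -2, 8) → (4, 32/5, -26/5)
T3 rotate right-handed about the z-axis with cos θ = 4/5, sin θ = 3/5: (-4, 22/5, -17/10) → (-146/25, 28/25, -17/10); (4, 32/5, -26/5) → (-16/25, 188/25, -26/5)
T4 translate by (-4, -4, -2): (-146/25, 28/25, -17/10) → (-246/25, -72/25, -37/10); (-16/25, 188/25, -26/5) → (-116/25, 88/25, -36/5)
T5 scale by (-1, -1, 2): (-246/25, -72/25, -37/10) → (246/25, 72/25, -37/5); (-116/25, 88/25, -36/5) → (116/25, -88/25, -72/5)
T6 scale by (1/2, 1/2, 3/2): (246/25, 72/25, -37/5) → (123/25, 36/25, -111/10); (116/25, -88/25, -72/5) → (58/25, -44/25, -108/5)

image vertices: (123/25, 36/25, -111/10), (58/25, -44/25, -108/5)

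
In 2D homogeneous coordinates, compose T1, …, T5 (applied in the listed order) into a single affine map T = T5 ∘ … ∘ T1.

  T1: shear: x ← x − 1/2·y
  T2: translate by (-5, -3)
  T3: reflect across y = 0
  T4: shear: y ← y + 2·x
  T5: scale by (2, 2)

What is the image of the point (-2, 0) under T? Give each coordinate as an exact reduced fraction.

T1 shear: x ← x − 1/2·y: (-2, 0) → (-2, 0)
T2 translate by (-5, -3): (-2, 0) → (-7, -3)
T3 reflect across y = 0: (-7, -3) → (-7, 3)
T4 shear: y ← y + 2·x: (-7, 3) → (-7, -11)
T5 scale by (2, 2): (-7, -11) → (-14, -22)

T(p) = (-14, -22)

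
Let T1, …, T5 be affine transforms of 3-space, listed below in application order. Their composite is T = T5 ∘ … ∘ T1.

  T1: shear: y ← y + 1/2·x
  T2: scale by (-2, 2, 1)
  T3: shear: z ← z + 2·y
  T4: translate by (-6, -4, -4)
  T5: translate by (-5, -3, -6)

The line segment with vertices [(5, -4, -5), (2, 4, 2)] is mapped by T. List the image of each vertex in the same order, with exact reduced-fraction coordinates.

image vertices: (-21, -10, -21), (-15, 3, 12)

T1 shear: y ← y + 1/2·x: (5, -4, -5) → (5, -3/2, -5); (2, 4, 2) → (2, 5, 2)
T2 scale by (-2, 2, 1): (5, -3/2, -5) → (-10, -3, -5); (2, 5, 2) → (-4, 10, 2)
T3 shear: z ← z + 2·y: (-10, -3, -5) → (-10, -3, -11); (-4, 10, 2) → (-4, 10, 22)
T4 translate by (-6, -4, -4): (-10, -3, -11) → (-16, -7, -15); (-4, 10, 22) → (-10, 6, 18)
T5 translate by (-5, -3, -6): (-16, -7, -15) → (-21, -10, -21); (-10, 6, 18) → (-15, 3, 12)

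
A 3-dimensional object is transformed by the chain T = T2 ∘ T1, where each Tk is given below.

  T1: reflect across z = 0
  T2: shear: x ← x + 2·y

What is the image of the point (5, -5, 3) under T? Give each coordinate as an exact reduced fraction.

T1 reflect across z = 0: (5, -5, 3) → (5, -5, -3)
T2 shear: x ← x + 2·y: (5, -5, -3) → (-5, -5, -3)

T(p) = (-5, -5, -3)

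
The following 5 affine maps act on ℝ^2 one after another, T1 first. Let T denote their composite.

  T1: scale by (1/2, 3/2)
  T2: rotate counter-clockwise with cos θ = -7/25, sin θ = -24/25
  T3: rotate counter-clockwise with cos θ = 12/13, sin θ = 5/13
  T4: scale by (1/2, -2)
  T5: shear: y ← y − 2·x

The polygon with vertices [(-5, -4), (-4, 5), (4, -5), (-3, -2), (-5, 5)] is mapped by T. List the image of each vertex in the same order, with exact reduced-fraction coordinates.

image vertices: (-78/25, 13/5), (4701/1300, -1673/130), (-4701/1300, 1673/130), (-1023/650, 54/65), (933/260, -359/26)

T1 scale by (1/2, 3/2): (-5, -4) → (-5/2, -6); (-4, 5) → (-2, 15/2); (4, -5) → (2, -15/2); (-3, -2) → (-3/2, -3); (-5, 5) → (-5/2, 15/2)
T2 rotate counter-clockwise with cos θ = -7/25, sin θ = -24/25: (-5/2, -6) → (-253/50, 102/25); (-2, 15/2) → (194/25, -9/50); (2, -15/2) → (-194/25, 9/50); (-3/2, -3) → (-123/50, 57/25); (-5/2, 15/2) → (79/10, 3/10)
T3 rotate counter-clockwise with cos θ = 12/13, sin θ = 5/13: (-253/50, 102/25) → (-156/25, 91/50); (194/25, -9/50) → (4701/650, 916/325); (-194/25, 9/50) → (-4701/650, -916/325); (-123/50, 57/25) → (-1023/325, 753/650); (79/10, 3/10) → (933/130, 431/130)
T4 scale by (1/2, -2): (-156/25, 91/50) → (-78/25, -91/25); (4701/650, 916/325) → (4701/1300, -1832/325); (-4701/650, -916/325) → (-4701/1300, 1832/325); (-1023/325, 753/650) → (-1023/650, -753/325); (933/130, 431/130) → (933/260, -431/65)
T5 shear: y ← y − 2·x: (-78/25, -91/25) → (-78/25, 13/5); (4701/1300, -1832/325) → (4701/1300, -1673/130); (-4701/1300, 1832/325) → (-4701/1300, 1673/130); (-1023/650, -753/325) → (-1023/650, 54/65); (933/260, -431/65) → (933/260, -359/26)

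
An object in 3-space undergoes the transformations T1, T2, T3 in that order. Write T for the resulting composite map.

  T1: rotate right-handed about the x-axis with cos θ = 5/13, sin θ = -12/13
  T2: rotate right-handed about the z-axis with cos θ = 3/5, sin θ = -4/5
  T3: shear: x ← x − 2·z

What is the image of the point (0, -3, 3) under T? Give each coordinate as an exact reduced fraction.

T(p) = (-426/65, 63/65, 51/13)

T1 rotate right-handed about the x-axis with cos θ = 5/13, sin θ = -12/13: (0, -3, 3) → (0, 21/13, 51/13)
T2 rotate right-handed about the z-axis with cos θ = 3/5, sin θ = -4/5: (0, 21/13, 51/13) → (84/65, 63/65, 51/13)
T3 shear: x ← x − 2·z: (84/65, 63/65, 51/13) → (-426/65, 63/65, 51/13)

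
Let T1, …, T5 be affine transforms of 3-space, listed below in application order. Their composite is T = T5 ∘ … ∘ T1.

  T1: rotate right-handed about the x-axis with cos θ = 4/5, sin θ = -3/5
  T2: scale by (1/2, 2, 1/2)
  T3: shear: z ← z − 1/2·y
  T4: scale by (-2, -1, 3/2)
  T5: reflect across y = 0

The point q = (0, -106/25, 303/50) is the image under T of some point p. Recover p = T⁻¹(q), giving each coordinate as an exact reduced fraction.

T1 = [1 0 0 0; 0 4/5 3/5 0; 0 -3/5 4/5 0; 0 0 0 1]
T2·T1 = [1/2 0 0 0; 0 8/5 6/5 0; 0 -3/10 2/5 0; 0 0 0 1]
T3·…·T1 = [1/2 0 0 0; 0 8/5 6/5 0; 0 -11/10 -1/5 0; 0 0 0 1]
T4·…·T1 = [-1 0 0 0; 0 -8/5 -6/5 0; 0 -33/20 -3/10 0; 0 0 0 1]
T5·…·T1 = [-1 0 0 0; 0 8/5 6/5 0; 0 -33/20 -3/10 0; 0 0 0 1]
det M = -3/2; M⁻¹ = [-1 0 0 0; 0 -1/5 -4/5 0; 0 11/10 16/15 0; 0 0 0 1]
M⁻¹ · (0, -106/25, 303/50)ᵀ = (0, -4, 9/5)ᵀ

p = (0, -4, 9/5)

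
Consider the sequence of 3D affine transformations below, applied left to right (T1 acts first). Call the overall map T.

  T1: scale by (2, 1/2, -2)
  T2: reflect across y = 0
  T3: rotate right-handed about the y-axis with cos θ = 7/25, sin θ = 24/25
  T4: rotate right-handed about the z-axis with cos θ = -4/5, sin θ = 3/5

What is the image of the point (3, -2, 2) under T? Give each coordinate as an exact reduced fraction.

T1 scale by (2, 1/2, -2): (3, -2, 2) → (6, -1, -4)
T2 reflect across y = 0: (6, -1, -4) → (6, 1, -4)
T3 rotate right-handed about the y-axis with cos θ = 7/25, sin θ = 24/25: (6, 1, -4) → (-54/25, 1, -172/25)
T4 rotate right-handed about the z-axis with cos θ = -4/5, sin θ = 3/5: (-54/25, 1, -172/25) → (141/125, -262/125, -172/25)

T(p) = (141/125, -262/125, -172/25)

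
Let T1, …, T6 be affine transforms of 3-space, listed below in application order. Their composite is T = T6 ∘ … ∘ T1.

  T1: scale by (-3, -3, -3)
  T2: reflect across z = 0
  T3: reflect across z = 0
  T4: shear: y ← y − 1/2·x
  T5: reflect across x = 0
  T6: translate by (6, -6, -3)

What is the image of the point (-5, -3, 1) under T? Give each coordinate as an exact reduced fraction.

T(p) = (-9, -9/2, -6)

T1 scale by (-3, -3, -3): (-5, -3, 1) → (15, 9, -3)
T2 reflect across z = 0: (15, 9, -3) → (15, 9, 3)
T3 reflect across z = 0: (15, 9, 3) → (15, 9, -3)
T4 shear: y ← y − 1/2·x: (15, 9, -3) → (15, 3/2, -3)
T5 reflect across x = 0: (15, 3/2, -3) → (-15, 3/2, -3)
T6 translate by (6, -6, -3): (-15, 3/2, -3) → (-9, -9/2, -6)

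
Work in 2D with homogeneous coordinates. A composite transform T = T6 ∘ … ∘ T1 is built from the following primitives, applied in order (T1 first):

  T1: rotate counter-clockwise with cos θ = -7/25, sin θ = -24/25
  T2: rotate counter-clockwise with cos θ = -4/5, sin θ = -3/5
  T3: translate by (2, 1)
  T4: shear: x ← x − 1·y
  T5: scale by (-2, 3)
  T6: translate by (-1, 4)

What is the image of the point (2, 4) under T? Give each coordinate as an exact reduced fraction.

T1 rotate counter-clockwise with cos θ = -7/25, sin θ = -24/25: (2, 4) → (82/25, -76/25)
T2 rotate counter-clockwise with cos θ = -4/5, sin θ = -3/5: (82/25, -76/25) → (-556/125, 58/125)
T3 translate by (2, 1): (-556/125, 58/125) → (-306/125, 183/125)
T4 shear: x ← x − 1·y: (-306/125, 183/125) → (-489/125, 183/125)
T5 scale by (-2, 3): (-489/125, 183/125) → (978/125, 549/125)
T6 translate by (-1, 4): (978/125, 549/125) → (853/125, 1049/125)

T(p) = (853/125, 1049/125)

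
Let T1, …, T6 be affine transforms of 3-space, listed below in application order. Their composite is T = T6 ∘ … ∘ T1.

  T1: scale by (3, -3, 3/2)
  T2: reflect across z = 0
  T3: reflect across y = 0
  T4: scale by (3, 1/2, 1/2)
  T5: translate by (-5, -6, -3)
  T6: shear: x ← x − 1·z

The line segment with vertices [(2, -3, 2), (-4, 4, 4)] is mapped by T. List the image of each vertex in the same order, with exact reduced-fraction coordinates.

image vertices: (35/2, -21/2, -9/2), (-35, 0, -6)

T1 scale by (3, -3, 3/2): (2, -3, 2) → (6, 9, 3); (-4, 4, 4) → (-12, -12, 6)
T2 reflect across z = 0: (6, 9, 3) → (6, 9, -3); (-12, -12, 6) → (-12, -12, -6)
T3 reflect across y = 0: (6, 9, -3) → (6, -9, -3); (-12, -12, -6) → (-12, 12, -6)
T4 scale by (3, 1/2, 1/2): (6, -9, -3) → (18, -9/2, -3/2); (-12, 12, -6) → (-36, 6, -3)
T5 translate by (-5, -6, -3): (18, -9/2, -3/2) → (13, -21/2, -9/2); (-36, 6, -3) → (-41, 0, -6)
T6 shear: x ← x − 1·z: (13, -21/2, -9/2) → (35/2, -21/2, -9/2); (-41, 0, -6) → (-35, 0, -6)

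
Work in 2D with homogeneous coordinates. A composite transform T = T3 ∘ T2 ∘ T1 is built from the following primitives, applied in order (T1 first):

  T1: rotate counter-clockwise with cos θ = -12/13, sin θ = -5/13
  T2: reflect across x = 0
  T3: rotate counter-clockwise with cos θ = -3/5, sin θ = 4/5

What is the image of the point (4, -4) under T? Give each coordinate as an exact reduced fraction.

T(p) = (-316/65, 188/65)

T1 rotate counter-clockwise with cos θ = -12/13, sin θ = -5/13: (4, -4) → (-68/13, 28/13)
T2 reflect across x = 0: (-68/13, 28/13) → (68/13, 28/13)
T3 rotate counter-clockwise with cos θ = -3/5, sin θ = 4/5: (68/13, 28/13) → (-316/65, 188/65)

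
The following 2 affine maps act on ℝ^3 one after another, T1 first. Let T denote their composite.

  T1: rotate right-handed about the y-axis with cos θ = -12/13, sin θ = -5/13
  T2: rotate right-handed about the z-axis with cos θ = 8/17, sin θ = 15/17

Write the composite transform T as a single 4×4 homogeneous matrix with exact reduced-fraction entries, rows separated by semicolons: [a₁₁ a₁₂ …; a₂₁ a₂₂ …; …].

T = [-96/221 -15/17 -40/221 0; -180/221 8/17 -75/221 0; 5/13 0 -12/13 0; 0 0 0 1]

T1 = [-12/13 0 -5/13 0; 0 1 0 0; 5/13 0 -12/13 0; 0 0 0 1]
T2·T1 = [-96/221 -15/17 -40/221 0; -180/221 8/17 -75/221 0; 5/13 0 -12/13 0; 0 0 0 1]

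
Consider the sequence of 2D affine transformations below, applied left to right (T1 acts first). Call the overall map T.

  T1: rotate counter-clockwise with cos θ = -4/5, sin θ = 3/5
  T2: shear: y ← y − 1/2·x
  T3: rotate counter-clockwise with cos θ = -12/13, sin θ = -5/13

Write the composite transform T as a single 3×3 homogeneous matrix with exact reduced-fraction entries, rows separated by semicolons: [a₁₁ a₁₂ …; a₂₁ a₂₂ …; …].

T1 = [-4/5 -3/5 0; 3/5 -4/5 0; 0 0 1]
T2·T1 = [-4/5 -3/5 0; 1 -1/2 0; 0 0 1]
T3·…·T1 = [73/65 47/130 0; -8/13 9/13 0; 0 0 1]

T = [73/65 47/130 0; -8/13 9/13 0; 0 0 1]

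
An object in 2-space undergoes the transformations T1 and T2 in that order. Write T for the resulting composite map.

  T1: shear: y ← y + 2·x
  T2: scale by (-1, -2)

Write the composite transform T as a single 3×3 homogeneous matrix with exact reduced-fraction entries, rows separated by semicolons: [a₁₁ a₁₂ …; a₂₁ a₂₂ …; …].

T = [-1 0 0; -4 -2 0; 0 0 1]

T1 = [1 0 0; 2 1 0; 0 0 1]
T2·T1 = [-1 0 0; -4 -2 0; 0 0 1]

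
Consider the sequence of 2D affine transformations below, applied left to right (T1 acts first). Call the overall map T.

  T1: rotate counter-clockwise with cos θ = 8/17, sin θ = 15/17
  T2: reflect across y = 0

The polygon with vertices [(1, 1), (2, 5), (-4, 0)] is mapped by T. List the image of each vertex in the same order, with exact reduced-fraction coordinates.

T1 rotate counter-clockwise with cos θ = 8/17, sin θ = 15/17: (1, 1) → (-7/17, 23/17); (2, 5) → (-59/17, 70/17); (-4, 0) → (-32/17, -60/17)
T2 reflect across y = 0: (-7/17, 23/17) → (-7/17, -23/17); (-59/17, 70/17) → (-59/17, -70/17); (-32/17, -60/17) → (-32/17, 60/17)

image vertices: (-7/17, -23/17), (-59/17, -70/17), (-32/17, 60/17)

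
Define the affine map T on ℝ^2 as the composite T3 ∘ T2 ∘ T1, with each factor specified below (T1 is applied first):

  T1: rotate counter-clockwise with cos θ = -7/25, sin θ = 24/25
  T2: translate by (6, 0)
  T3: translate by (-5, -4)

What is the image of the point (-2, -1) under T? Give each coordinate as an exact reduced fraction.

T(p) = (63/25, -141/25)

T1 rotate counter-clockwise with cos θ = -7/25, sin θ = 24/25: (-2, -1) → (38/25, -41/25)
T2 translate by (6, 0): (38/25, -41/25) → (188/25, -41/25)
T3 translate by (-5, -4): (188/25, -41/25) → (63/25, -141/25)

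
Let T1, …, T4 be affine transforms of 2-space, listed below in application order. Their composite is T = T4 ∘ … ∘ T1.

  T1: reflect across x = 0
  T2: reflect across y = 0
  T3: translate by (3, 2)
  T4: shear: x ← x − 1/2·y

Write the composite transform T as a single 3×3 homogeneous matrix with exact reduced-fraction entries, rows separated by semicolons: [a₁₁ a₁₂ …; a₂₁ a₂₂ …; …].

T = [-1 1/2 2; 0 -1 2; 0 0 1]

T1 = [-1 0 0; 0 1 0; 0 0 1]
T2·T1 = [-1 0 0; 0 -1 0; 0 0 1]
T3·…·T1 = [-1 0 3; 0 -1 2; 0 0 1]
T4·…·T1 = [-1 1/2 2; 0 -1 2; 0 0 1]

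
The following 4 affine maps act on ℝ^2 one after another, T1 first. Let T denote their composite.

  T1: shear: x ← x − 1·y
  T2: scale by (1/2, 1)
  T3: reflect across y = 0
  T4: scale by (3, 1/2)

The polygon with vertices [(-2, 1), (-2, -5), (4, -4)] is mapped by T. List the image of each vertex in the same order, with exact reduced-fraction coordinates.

T1 shear: x ← x − 1·y: (-2, 1) → (-3, 1); (-2, -5) → (3, -5); (4, -4) → (8, -4)
T2 scale by (1/2, 1): (-3, 1) → (-3/2, 1); (3, -5) → (3/2, -5); (8, -4) → (4, -4)
T3 reflect across y = 0: (-3/2, 1) → (-3/2, -1); (3/2, -5) → (3/2, 5); (4, -4) → (4, 4)
T4 scale by (3, 1/2): (-3/2, -1) → (-9/2, -1/2); (3/2, 5) → (9/2, 5/2); (4, 4) → (12, 2)

image vertices: (-9/2, -1/2), (9/2, 5/2), (12, 2)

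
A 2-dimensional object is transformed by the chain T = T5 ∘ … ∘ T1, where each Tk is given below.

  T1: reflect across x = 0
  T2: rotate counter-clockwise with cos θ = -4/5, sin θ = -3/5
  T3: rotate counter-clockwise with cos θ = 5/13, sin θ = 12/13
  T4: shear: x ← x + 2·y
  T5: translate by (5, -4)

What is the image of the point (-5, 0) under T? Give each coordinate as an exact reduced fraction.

T(p) = (-45/13, -115/13)

T1 reflect across x = 0: (-5, 0) → (5, 0)
T2 rotate counter-clockwise with cos θ = -4/5, sin θ = -3/5: (5, 0) → (-4, -3)
T3 rotate counter-clockwise with cos θ = 5/13, sin θ = 12/13: (-4, -3) → (16/13, -63/13)
T4 shear: x ← x + 2·y: (16/13, -63/13) → (-110/13, -63/13)
T5 translate by (5, -4): (-110/13, -63/13) → (-45/13, -115/13)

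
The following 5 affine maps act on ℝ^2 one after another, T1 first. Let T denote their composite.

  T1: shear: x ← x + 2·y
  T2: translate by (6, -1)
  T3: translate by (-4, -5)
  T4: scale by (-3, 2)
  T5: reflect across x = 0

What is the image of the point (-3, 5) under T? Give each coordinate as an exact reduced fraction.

T1 shear: x ← x + 2·y: (-3, 5) → (7, 5)
T2 translate by (6, -1): (7, 5) → (13, 4)
T3 translate by (-4, -5): (13, 4) → (9, -1)
T4 scale by (-3, 2): (9, -1) → (-27, -2)
T5 reflect across x = 0: (-27, -2) → (27, -2)

T(p) = (27, -2)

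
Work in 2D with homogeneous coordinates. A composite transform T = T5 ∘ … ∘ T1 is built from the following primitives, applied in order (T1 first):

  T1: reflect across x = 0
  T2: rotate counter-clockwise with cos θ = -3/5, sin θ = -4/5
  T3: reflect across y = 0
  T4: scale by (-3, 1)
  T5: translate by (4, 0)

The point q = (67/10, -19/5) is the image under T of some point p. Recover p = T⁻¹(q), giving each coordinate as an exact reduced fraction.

p = (5/2, -3)

T1 = [-1 0 0; 0 1 0; 0 0 1]
T2·T1 = [3/5 4/5 0; 4/5 -3/5 0; 0 0 1]
T3·…·T1 = [3/5 4/5 0; -4/5 3/5 0; 0 0 1]
T4·…·T1 = [-9/5 -12/5 0; -4/5 3/5 0; 0 0 1]
T5·…·T1 = [-9/5 -12/5 4; -4/5 3/5 0; 0 0 1]
det M = -3; M⁻¹ = [-1/5 -4/5 4/5; -4/15 3/5 16/15; 0 0 1]
M⁻¹ · (67/10, -19/5)ᵀ = (5/2, -3)ᵀ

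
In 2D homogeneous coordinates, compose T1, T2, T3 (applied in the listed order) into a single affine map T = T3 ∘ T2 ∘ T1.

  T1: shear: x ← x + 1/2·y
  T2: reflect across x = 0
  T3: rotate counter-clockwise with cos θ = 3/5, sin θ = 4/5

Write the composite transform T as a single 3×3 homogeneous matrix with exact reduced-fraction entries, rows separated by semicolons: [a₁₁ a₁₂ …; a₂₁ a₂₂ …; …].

T1 = [1 1/2 0; 0 1 0; 0 0 1]
T2·T1 = [-1 -1/2 0; 0 1 0; 0 0 1]
T3·…·T1 = [-3/5 -11/10 0; -4/5 1/5 0; 0 0 1]

T = [-3/5 -11/10 0; -4/5 1/5 0; 0 0 1]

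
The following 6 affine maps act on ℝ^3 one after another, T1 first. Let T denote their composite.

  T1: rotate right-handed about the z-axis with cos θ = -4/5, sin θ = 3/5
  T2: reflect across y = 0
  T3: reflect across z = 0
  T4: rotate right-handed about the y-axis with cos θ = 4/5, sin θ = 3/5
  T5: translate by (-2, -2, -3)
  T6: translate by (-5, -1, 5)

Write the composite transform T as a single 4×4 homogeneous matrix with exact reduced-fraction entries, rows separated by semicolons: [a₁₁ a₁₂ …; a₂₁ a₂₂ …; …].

T1 = [-4/5 -3/5 0 0; 3/5 -4/5 0 0; 0 0 1 0; 0 0 0 1]
T2·T1 = [-4/5 -3/5 0 0; -3/5 4/5 0 0; 0 0 1 0; 0 0 0 1]
T3·…·T1 = [-4/5 -3/5 0 0; -3/5 4/5 0 0; 0 0 -1 0; 0 0 0 1]
T4·…·T1 = [-16/25 -12/25 -3/5 0; -3/5 4/5 0 0; 12/25 9/25 -4/5 0; 0 0 0 1]
T5·…·T1 = [-16/25 -12/25 -3/5 -2; -3/5 4/5 0 -2; 12/25 9/25 -4/5 -3; 0 0 0 1]
T6·…·T1 = [-16/25 -12/25 -3/5 -7; -3/5 4/5 0 -3; 12/25 9/25 -4/5 2; 0 0 0 1]

T = [-16/25 -12/25 -3/5 -7; -3/5 4/5 0 -3; 12/25 9/25 -4/5 2; 0 0 0 1]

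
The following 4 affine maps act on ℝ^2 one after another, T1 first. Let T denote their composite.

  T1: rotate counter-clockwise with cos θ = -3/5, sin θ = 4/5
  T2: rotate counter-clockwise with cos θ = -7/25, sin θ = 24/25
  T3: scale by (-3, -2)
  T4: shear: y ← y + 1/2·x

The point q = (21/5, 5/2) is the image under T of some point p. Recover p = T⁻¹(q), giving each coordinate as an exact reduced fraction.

T1 = [-3/5 -4/5 0; 4/5 -3/5 0; 0 0 1]
T2·T1 = [-3/5 4/5 0; -4/5 -3/5 0; 0 0 1]
T3·…·T1 = [9/5 -12/5 0; 8/5 6/5 0; 0 0 1]
T4·…·T1 = [9/5 -12/5 0; 5/2 0 0; 0 0 1]
det M = 6; M⁻¹ = [0 2/5 0; -5/12 3/10 0; 0 0 1]
M⁻¹ · (21/5, 5/2)ᵀ = (1, -1)ᵀ

p = (1, -1)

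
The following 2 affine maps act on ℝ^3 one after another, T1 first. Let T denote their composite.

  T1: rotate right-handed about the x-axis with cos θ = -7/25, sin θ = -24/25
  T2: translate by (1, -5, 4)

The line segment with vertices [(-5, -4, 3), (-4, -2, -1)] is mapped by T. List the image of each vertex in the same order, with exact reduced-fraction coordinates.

image vertices: (-4, -1, 7), (-3, -27/5, 31/5)

T1 rotate right-handed about the x-axis with cos θ = -7/25, sin θ = -24/25: (-5, -4, 3) → (-5, 4, 3); (-4, -2, -1) → (-4, -2/5, 11/5)
T2 translate by (1, -5, 4): (-5, 4, 3) → (-4, -1, 7); (-4, -2/5, 11/5) → (-3, -27/5, 31/5)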